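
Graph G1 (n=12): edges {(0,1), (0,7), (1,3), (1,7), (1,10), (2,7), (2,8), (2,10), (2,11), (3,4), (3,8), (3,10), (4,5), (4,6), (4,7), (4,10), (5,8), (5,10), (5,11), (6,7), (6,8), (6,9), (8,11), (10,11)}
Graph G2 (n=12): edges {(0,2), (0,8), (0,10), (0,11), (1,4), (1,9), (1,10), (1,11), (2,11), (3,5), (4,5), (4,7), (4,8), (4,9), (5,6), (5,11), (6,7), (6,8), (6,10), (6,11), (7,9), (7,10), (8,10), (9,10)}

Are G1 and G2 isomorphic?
Yes, isomorphic

The graphs are isomorphic.
One valid mapping φ: V(G1) → V(G2): 0→2, 1→0, 2→1, 3→8, 4→6, 5→7, 6→5, 7→11, 8→4, 9→3, 10→10, 11→9

Verify φ preserves adjacency — for each edge of G1, its image is an edge of G2:
  (0,1) → (φ(0),φ(1)) = (0,2) ∈ E(G2) ✓
  (0,7) → (φ(0),φ(7)) = (2,11) ∈ E(G2) ✓
  (1,3) → (φ(1),φ(3)) = (0,8) ∈ E(G2) ✓
  (1,7) → (φ(1),φ(7)) = (0,11) ∈ E(G2) ✓
  (1,10) → (φ(1),φ(10)) = (0,10) ∈ E(G2) ✓
  (2,7) → (φ(2),φ(7)) = (1,11) ∈ E(G2) ✓
  (2,8) → (φ(2),φ(8)) = (1,4) ∈ E(G2) ✓
  (2,10) → (φ(2),φ(10)) = (1,10) ∈ E(G2) ✓
  (2,11) → (φ(2),φ(11)) = (1,9) ∈ E(G2) ✓
  (3,4) → (φ(3),φ(4)) = (6,8) ∈ E(G2) ✓
  (3,8) → (φ(3),φ(8)) = (4,8) ∈ E(G2) ✓
  (3,10) → (φ(3),φ(10)) = (8,10) ∈ E(G2) ✓
  (4,5) → (φ(4),φ(5)) = (6,7) ∈ E(G2) ✓
  (4,6) → (φ(4),φ(6)) = (5,6) ∈ E(G2) ✓
  (4,7) → (φ(4),φ(7)) = (6,11) ∈ E(G2) ✓
  (4,10) → (φ(4),φ(10)) = (6,10) ∈ E(G2) ✓
  (5,8) → (φ(5),φ(8)) = (4,7) ∈ E(G2) ✓
  (5,10) → (φ(5),φ(10)) = (7,10) ∈ E(G2) ✓
  (5,11) → (φ(5),φ(11)) = (7,9) ∈ E(G2) ✓
  (6,7) → (φ(6),φ(7)) = (5,11) ∈ E(G2) ✓
  (6,8) → (φ(6),φ(8)) = (4,5) ∈ E(G2) ✓
  (6,9) → (φ(6),φ(9)) = (3,5) ∈ E(G2) ✓
  (8,11) → (φ(8),φ(11)) = (4,9) ∈ E(G2) ✓
  (10,11) → (φ(10),φ(11)) = (9,10) ∈ E(G2) ✓
All 24 edges of G1 map to edges of G2, and |E(G1)| = |E(G2)| = 24, so φ is a bijection on edges as well as vertices. Hence G1 ≅ G2.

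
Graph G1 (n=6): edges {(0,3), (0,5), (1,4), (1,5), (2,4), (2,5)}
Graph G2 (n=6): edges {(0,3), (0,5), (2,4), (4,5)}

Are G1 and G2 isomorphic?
No, not isomorphic

The graphs are NOT isomorphic.

Connected components of G1: 1 component(s) with vertex sets [[0, 1, 2, 3, 4, 5]], sizes [6].
Connected components of G2: 2 component(s) with vertex sets [[1], [0, 2, 3, 4, 5]], sizes [1, 5].
The number of connected components (and the multiset of component sizes) is an isomorphism invariant — an isomorphism maps each component of G1 bijectively onto a component of G2. Since G1 has 1 component(s) and G2 has 2, they cannot be isomorphic.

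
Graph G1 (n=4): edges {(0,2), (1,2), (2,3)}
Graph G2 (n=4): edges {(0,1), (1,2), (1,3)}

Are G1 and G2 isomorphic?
Yes, isomorphic

The graphs are isomorphic.
One valid mapping φ: V(G1) → V(G2): 0→0, 1→2, 2→1, 3→3

Verify φ preserves adjacency — for each edge of G1, its image is an edge of G2:
  (0,2) → (φ(0),φ(2)) = (0,1) ∈ E(G2) ✓
  (1,2) → (φ(1),φ(2)) = (1,2) ∈ E(G2) ✓
  (2,3) → (φ(2),φ(3)) = (1,3) ∈ E(G2) ✓
All 3 edges of G1 map to edges of G2, and |E(G1)| = |E(G2)| = 3, so φ is a bijection on edges as well as vertices. Hence G1 ≅ G2.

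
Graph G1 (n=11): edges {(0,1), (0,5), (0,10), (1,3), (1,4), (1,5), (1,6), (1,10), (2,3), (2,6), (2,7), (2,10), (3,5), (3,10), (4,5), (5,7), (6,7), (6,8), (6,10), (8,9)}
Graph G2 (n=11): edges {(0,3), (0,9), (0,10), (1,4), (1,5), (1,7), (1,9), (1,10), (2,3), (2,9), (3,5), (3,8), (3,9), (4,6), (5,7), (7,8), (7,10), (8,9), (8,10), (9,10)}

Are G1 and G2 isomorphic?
Yes, isomorphic

The graphs are isomorphic.
One valid mapping φ: V(G1) → V(G2): 0→0, 1→9, 2→7, 3→8, 4→2, 5→3, 6→1, 7→5, 8→4, 9→6, 10→10

Verify φ preserves adjacency — for each edge of G1, its image is an edge of G2:
  (0,1) → (φ(0),φ(1)) = (0,9) ∈ E(G2) ✓
  (0,5) → (φ(0),φ(5)) = (0,3) ∈ E(G2) ✓
  (0,10) → (φ(0),φ(10)) = (0,10) ∈ E(G2) ✓
  (1,3) → (φ(1),φ(3)) = (8,9) ∈ E(G2) ✓
  (1,4) → (φ(1),φ(4)) = (2,9) ∈ E(G2) ✓
  (1,5) → (φ(1),φ(5)) = (3,9) ∈ E(G2) ✓
  (1,6) → (φ(1),φ(6)) = (1,9) ∈ E(G2) ✓
  (1,10) → (φ(1),φ(10)) = (9,10) ∈ E(G2) ✓
  (2,3) → (φ(2),φ(3)) = (7,8) ∈ E(G2) ✓
  (2,6) → (φ(2),φ(6)) = (1,7) ∈ E(G2) ✓
  (2,7) → (φ(2),φ(7)) = (5,7) ∈ E(G2) ✓
  (2,10) → (φ(2),φ(10)) = (7,10) ∈ E(G2) ✓
  (3,5) → (φ(3),φ(5)) = (3,8) ∈ E(G2) ✓
  (3,10) → (φ(3),φ(10)) = (8,10) ∈ E(G2) ✓
  (4,5) → (φ(4),φ(5)) = (2,3) ∈ E(G2) ✓
  (5,7) → (φ(5),φ(7)) = (3,5) ∈ E(G2) ✓
  (6,7) → (φ(6),φ(7)) = (1,5) ∈ E(G2) ✓
  (6,8) → (φ(6),φ(8)) = (1,4) ∈ E(G2) ✓
  (6,10) → (φ(6),φ(10)) = (1,10) ∈ E(G2) ✓
  (8,9) → (φ(8),φ(9)) = (4,6) ∈ E(G2) ✓
All 20 edges of G1 map to edges of G2, and |E(G1)| = |E(G2)| = 20, so φ is a bijection on edges as well as vertices. Hence G1 ≅ G2.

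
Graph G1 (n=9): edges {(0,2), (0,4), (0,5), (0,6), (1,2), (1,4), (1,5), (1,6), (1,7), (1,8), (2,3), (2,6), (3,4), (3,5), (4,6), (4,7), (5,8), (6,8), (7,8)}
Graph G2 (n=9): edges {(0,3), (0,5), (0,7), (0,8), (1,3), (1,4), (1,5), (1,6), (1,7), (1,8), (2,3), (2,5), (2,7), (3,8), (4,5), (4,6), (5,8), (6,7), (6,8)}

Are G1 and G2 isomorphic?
Yes, isomorphic

The graphs are isomorphic.
One valid mapping φ: V(G1) → V(G2): 0→0, 1→1, 2→3, 3→2, 4→5, 5→7, 6→8, 7→4, 8→6

Verify φ preserves adjacency — for each edge of G1, its image is an edge of G2:
  (0,2) → (φ(0),φ(2)) = (0,3) ∈ E(G2) ✓
  (0,4) → (φ(0),φ(4)) = (0,5) ∈ E(G2) ✓
  (0,5) → (φ(0),φ(5)) = (0,7) ∈ E(G2) ✓
  (0,6) → (φ(0),φ(6)) = (0,8) ∈ E(G2) ✓
  (1,2) → (φ(1),φ(2)) = (1,3) ∈ E(G2) ✓
  (1,4) → (φ(1),φ(4)) = (1,5) ∈ E(G2) ✓
  (1,5) → (φ(1),φ(5)) = (1,7) ∈ E(G2) ✓
  (1,6) → (φ(1),φ(6)) = (1,8) ∈ E(G2) ✓
  (1,7) → (φ(1),φ(7)) = (1,4) ∈ E(G2) ✓
  (1,8) → (φ(1),φ(8)) = (1,6) ∈ E(G2) ✓
  (2,3) → (φ(2),φ(3)) = (2,3) ∈ E(G2) ✓
  (2,6) → (φ(2),φ(6)) = (3,8) ∈ E(G2) ✓
  (3,4) → (φ(3),φ(4)) = (2,5) ∈ E(G2) ✓
  (3,5) → (φ(3),φ(5)) = (2,7) ∈ E(G2) ✓
  (4,6) → (φ(4),φ(6)) = (5,8) ∈ E(G2) ✓
  (4,7) → (φ(4),φ(7)) = (4,5) ∈ E(G2) ✓
  (5,8) → (φ(5),φ(8)) = (6,7) ∈ E(G2) ✓
  (6,8) → (φ(6),φ(8)) = (6,8) ∈ E(G2) ✓
  (7,8) → (φ(7),φ(8)) = (4,6) ∈ E(G2) ✓
All 19 edges of G1 map to edges of G2, and |E(G1)| = |E(G2)| = 19, so φ is a bijection on edges as well as vertices. Hence G1 ≅ G2.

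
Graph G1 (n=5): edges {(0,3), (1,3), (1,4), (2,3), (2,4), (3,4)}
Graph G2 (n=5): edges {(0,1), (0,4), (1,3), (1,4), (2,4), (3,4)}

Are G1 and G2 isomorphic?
Yes, isomorphic

The graphs are isomorphic.
One valid mapping φ: V(G1) → V(G2): 0→2, 1→3, 2→0, 3→4, 4→1

Verify φ preserves adjacency — for each edge of G1, its image is an edge of G2:
  (0,3) → (φ(0),φ(3)) = (2,4) ∈ E(G2) ✓
  (1,3) → (φ(1),φ(3)) = (3,4) ∈ E(G2) ✓
  (1,4) → (φ(1),φ(4)) = (1,3) ∈ E(G2) ✓
  (2,3) → (φ(2),φ(3)) = (0,4) ∈ E(G2) ✓
  (2,4) → (φ(2),φ(4)) = (0,1) ∈ E(G2) ✓
  (3,4) → (φ(3),φ(4)) = (1,4) ∈ E(G2) ✓
All 6 edges of G1 map to edges of G2, and |E(G1)| = |E(G2)| = 6, so φ is a bijection on edges as well as vertices. Hence G1 ≅ G2.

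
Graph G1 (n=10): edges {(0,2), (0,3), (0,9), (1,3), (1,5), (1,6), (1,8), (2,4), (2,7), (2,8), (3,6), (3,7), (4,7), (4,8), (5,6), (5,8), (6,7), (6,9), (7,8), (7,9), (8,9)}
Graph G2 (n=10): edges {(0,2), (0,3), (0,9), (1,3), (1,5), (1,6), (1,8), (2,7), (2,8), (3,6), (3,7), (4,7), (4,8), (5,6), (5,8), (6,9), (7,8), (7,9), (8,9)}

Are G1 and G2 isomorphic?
No, not isomorphic

The graphs are NOT isomorphic.

Counting edges: G1 has 21 edge(s); G2 has 19 edge(s).
Edge count is an isomorphism invariant (a bijection on vertices induces a bijection on edges), so differing edge counts rule out isomorphism.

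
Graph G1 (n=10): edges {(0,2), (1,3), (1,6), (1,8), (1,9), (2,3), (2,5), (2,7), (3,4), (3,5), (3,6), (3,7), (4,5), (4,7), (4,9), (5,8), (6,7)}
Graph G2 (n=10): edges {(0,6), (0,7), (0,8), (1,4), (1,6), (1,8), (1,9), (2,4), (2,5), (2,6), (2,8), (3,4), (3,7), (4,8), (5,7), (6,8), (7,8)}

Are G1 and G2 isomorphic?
Yes, isomorphic

The graphs are isomorphic.
One valid mapping φ: V(G1) → V(G2): 0→9, 1→7, 2→1, 3→8, 4→2, 5→4, 6→0, 7→6, 8→3, 9→5

Verify φ preserves adjacency — for each edge of G1, its image is an edge of G2:
  (0,2) → (φ(0),φ(2)) = (1,9) ∈ E(G2) ✓
  (1,3) → (φ(1),φ(3)) = (7,8) ∈ E(G2) ✓
  (1,6) → (φ(1),φ(6)) = (0,7) ∈ E(G2) ✓
  (1,8) → (φ(1),φ(8)) = (3,7) ∈ E(G2) ✓
  (1,9) → (φ(1),φ(9)) = (5,7) ∈ E(G2) ✓
  (2,3) → (φ(2),φ(3)) = (1,8) ∈ E(G2) ✓
  (2,5) → (φ(2),φ(5)) = (1,4) ∈ E(G2) ✓
  (2,7) → (φ(2),φ(7)) = (1,6) ∈ E(G2) ✓
  (3,4) → (φ(3),φ(4)) = (2,8) ∈ E(G2) ✓
  (3,5) → (φ(3),φ(5)) = (4,8) ∈ E(G2) ✓
  (3,6) → (φ(3),φ(6)) = (0,8) ∈ E(G2) ✓
  (3,7) → (φ(3),φ(7)) = (6,8) ∈ E(G2) ✓
  (4,5) → (φ(4),φ(5)) = (2,4) ∈ E(G2) ✓
  (4,7) → (φ(4),φ(7)) = (2,6) ∈ E(G2) ✓
  (4,9) → (φ(4),φ(9)) = (2,5) ∈ E(G2) ✓
  (5,8) → (φ(5),φ(8)) = (3,4) ∈ E(G2) ✓
  (6,7) → (φ(6),φ(7)) = (0,6) ∈ E(G2) ✓
All 17 edges of G1 map to edges of G2, and |E(G1)| = |E(G2)| = 17, so φ is a bijection on edges as well as vertices. Hence G1 ≅ G2.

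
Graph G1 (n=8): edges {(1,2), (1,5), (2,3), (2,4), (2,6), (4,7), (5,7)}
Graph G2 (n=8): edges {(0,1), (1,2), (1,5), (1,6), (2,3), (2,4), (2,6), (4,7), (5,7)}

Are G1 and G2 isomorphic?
No, not isomorphic

The graphs are NOT isomorphic.

Counting edges: G1 has 7 edge(s); G2 has 9 edge(s).
Edge count is an isomorphism invariant (a bijection on vertices induces a bijection on edges), so differing edge counts rule out isomorphism.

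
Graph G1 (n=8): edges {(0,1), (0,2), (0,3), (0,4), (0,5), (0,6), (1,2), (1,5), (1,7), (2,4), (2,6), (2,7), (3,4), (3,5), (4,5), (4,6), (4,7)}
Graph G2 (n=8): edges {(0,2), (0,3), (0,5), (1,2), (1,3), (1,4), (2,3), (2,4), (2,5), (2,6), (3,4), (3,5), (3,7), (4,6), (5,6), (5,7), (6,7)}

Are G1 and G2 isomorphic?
Yes, isomorphic

The graphs are isomorphic.
One valid mapping φ: V(G1) → V(G2): 0→2, 1→6, 2→5, 3→1, 4→3, 5→4, 6→0, 7→7

Verify φ preserves adjacency — for each edge of G1, its image is an edge of G2:
  (0,1) → (φ(0),φ(1)) = (2,6) ∈ E(G2) ✓
  (0,2) → (φ(0),φ(2)) = (2,5) ∈ E(G2) ✓
  (0,3) → (φ(0),φ(3)) = (1,2) ∈ E(G2) ✓
  (0,4) → (φ(0),φ(4)) = (2,3) ∈ E(G2) ✓
  (0,5) → (φ(0),φ(5)) = (2,4) ∈ E(G2) ✓
  (0,6) → (φ(0),φ(6)) = (0,2) ∈ E(G2) ✓
  (1,2) → (φ(1),φ(2)) = (5,6) ∈ E(G2) ✓
  (1,5) → (φ(1),φ(5)) = (4,6) ∈ E(G2) ✓
  (1,7) → (φ(1),φ(7)) = (6,7) ∈ E(G2) ✓
  (2,4) → (φ(2),φ(4)) = (3,5) ∈ E(G2) ✓
  (2,6) → (φ(2),φ(6)) = (0,5) ∈ E(G2) ✓
  (2,7) → (φ(2),φ(7)) = (5,7) ∈ E(G2) ✓
  (3,4) → (φ(3),φ(4)) = (1,3) ∈ E(G2) ✓
  (3,5) → (φ(3),φ(5)) = (1,4) ∈ E(G2) ✓
  (4,5) → (φ(4),φ(5)) = (3,4) ∈ E(G2) ✓
  (4,6) → (φ(4),φ(6)) = (0,3) ∈ E(G2) ✓
  (4,7) → (φ(4),φ(7)) = (3,7) ∈ E(G2) ✓
All 17 edges of G1 map to edges of G2, and |E(G1)| = |E(G2)| = 17, so φ is a bijection on edges as well as vertices. Hence G1 ≅ G2.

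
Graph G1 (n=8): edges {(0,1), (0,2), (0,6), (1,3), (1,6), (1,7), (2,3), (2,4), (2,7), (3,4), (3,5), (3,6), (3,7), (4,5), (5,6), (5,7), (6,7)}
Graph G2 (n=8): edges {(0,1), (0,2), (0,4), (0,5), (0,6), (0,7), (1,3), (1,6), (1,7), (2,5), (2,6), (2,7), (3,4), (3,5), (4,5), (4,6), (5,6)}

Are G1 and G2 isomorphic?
Yes, isomorphic

The graphs are isomorphic.
One valid mapping φ: V(G1) → V(G2): 0→3, 1→4, 2→1, 3→0, 4→7, 5→2, 6→5, 7→6

Verify φ preserves adjacency — for each edge of G1, its image is an edge of G2:
  (0,1) → (φ(0),φ(1)) = (3,4) ∈ E(G2) ✓
  (0,2) → (φ(0),φ(2)) = (1,3) ∈ E(G2) ✓
  (0,6) → (φ(0),φ(6)) = (3,5) ∈ E(G2) ✓
  (1,3) → (φ(1),φ(3)) = (0,4) ∈ E(G2) ✓
  (1,6) → (φ(1),φ(6)) = (4,5) ∈ E(G2) ✓
  (1,7) → (φ(1),φ(7)) = (4,6) ∈ E(G2) ✓
  (2,3) → (φ(2),φ(3)) = (0,1) ∈ E(G2) ✓
  (2,4) → (φ(2),φ(4)) = (1,7) ∈ E(G2) ✓
  (2,7) → (φ(2),φ(7)) = (1,6) ∈ E(G2) ✓
  (3,4) → (φ(3),φ(4)) = (0,7) ∈ E(G2) ✓
  (3,5) → (φ(3),φ(5)) = (0,2) ∈ E(G2) ✓
  (3,6) → (φ(3),φ(6)) = (0,5) ∈ E(G2) ✓
  (3,7) → (φ(3),φ(7)) = (0,6) ∈ E(G2) ✓
  (4,5) → (φ(4),φ(5)) = (2,7) ∈ E(G2) ✓
  (5,6) → (φ(5),φ(6)) = (2,5) ∈ E(G2) ✓
  (5,7) → (φ(5),φ(7)) = (2,6) ∈ E(G2) ✓
  (6,7) → (φ(6),φ(7)) = (5,6) ∈ E(G2) ✓
All 17 edges of G1 map to edges of G2, and |E(G1)| = |E(G2)| = 17, so φ is a bijection on edges as well as vertices. Hence G1 ≅ G2.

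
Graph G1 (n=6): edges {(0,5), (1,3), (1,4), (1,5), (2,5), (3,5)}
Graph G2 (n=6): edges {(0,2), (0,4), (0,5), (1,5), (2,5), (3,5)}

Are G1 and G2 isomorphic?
Yes, isomorphic

The graphs are isomorphic.
One valid mapping φ: V(G1) → V(G2): 0→1, 1→0, 2→3, 3→2, 4→4, 5→5

Verify φ preserves adjacency — for each edge of G1, its image is an edge of G2:
  (0,5) → (φ(0),φ(5)) = (1,5) ∈ E(G2) ✓
  (1,3) → (φ(1),φ(3)) = (0,2) ∈ E(G2) ✓
  (1,4) → (φ(1),φ(4)) = (0,4) ∈ E(G2) ✓
  (1,5) → (φ(1),φ(5)) = (0,5) ∈ E(G2) ✓
  (2,5) → (φ(2),φ(5)) = (3,5) ∈ E(G2) ✓
  (3,5) → (φ(3),φ(5)) = (2,5) ∈ E(G2) ✓
All 6 edges of G1 map to edges of G2, and |E(G1)| = |E(G2)| = 6, so φ is a bijection on edges as well as vertices. Hence G1 ≅ G2.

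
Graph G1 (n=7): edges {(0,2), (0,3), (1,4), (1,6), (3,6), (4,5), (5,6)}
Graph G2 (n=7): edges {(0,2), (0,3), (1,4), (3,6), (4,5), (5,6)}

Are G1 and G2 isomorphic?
No, not isomorphic

The graphs are NOT isomorphic.

Counting edges: G1 has 7 edge(s); G2 has 6 edge(s).
Edge count is an isomorphism invariant (a bijection on vertices induces a bijection on edges), so differing edge counts rule out isomorphism.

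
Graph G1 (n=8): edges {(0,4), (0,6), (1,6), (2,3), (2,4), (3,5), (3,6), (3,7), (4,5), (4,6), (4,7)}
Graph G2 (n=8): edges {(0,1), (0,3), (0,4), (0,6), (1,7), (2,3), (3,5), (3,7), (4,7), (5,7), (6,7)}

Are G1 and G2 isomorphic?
Yes, isomorphic

The graphs are isomorphic.
One valid mapping φ: V(G1) → V(G2): 0→5, 1→2, 2→4, 3→0, 4→7, 5→6, 6→3, 7→1

Verify φ preserves adjacency — for each edge of G1, its image is an edge of G2:
  (0,4) → (φ(0),φ(4)) = (5,7) ∈ E(G2) ✓
  (0,6) → (φ(0),φ(6)) = (3,5) ∈ E(G2) ✓
  (1,6) → (φ(1),φ(6)) = (2,3) ∈ E(G2) ✓
  (2,3) → (φ(2),φ(3)) = (0,4) ∈ E(G2) ✓
  (2,4) → (φ(2),φ(4)) = (4,7) ∈ E(G2) ✓
  (3,5) → (φ(3),φ(5)) = (0,6) ∈ E(G2) ✓
  (3,6) → (φ(3),φ(6)) = (0,3) ∈ E(G2) ✓
  (3,7) → (φ(3),φ(7)) = (0,1) ∈ E(G2) ✓
  (4,5) → (φ(4),φ(5)) = (6,7) ∈ E(G2) ✓
  (4,6) → (φ(4),φ(6)) = (3,7) ∈ E(G2) ✓
  (4,7) → (φ(4),φ(7)) = (1,7) ∈ E(G2) ✓
All 11 edges of G1 map to edges of G2, and |E(G1)| = |E(G2)| = 11, so φ is a bijection on edges as well as vertices. Hence G1 ≅ G2.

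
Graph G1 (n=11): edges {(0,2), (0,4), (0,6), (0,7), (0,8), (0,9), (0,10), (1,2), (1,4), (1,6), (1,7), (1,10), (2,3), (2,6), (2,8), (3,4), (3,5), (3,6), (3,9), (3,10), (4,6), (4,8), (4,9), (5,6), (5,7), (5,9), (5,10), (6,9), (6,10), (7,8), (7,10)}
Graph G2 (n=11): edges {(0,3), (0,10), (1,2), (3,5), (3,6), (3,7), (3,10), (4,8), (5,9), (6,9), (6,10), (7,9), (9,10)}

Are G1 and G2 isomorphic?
No, not isomorphic

The graphs are NOT isomorphic.

Connected components of G1: 1 component(s) with vertex sets [[0, 1, 2, 3, 4, 5, 6, 7, 8, 9, 10]], sizes [11].
Connected components of G2: 3 component(s) with vertex sets [[1, 2], [4, 8], [0, 3, 5, 6, 7, 9, 10]], sizes [2, 2, 7].
The number of connected components (and the multiset of component sizes) is an isomorphism invariant — an isomorphism maps each component of G1 bijectively onto a component of G2. Since G1 has 1 component(s) and G2 has 3, they cannot be isomorphic.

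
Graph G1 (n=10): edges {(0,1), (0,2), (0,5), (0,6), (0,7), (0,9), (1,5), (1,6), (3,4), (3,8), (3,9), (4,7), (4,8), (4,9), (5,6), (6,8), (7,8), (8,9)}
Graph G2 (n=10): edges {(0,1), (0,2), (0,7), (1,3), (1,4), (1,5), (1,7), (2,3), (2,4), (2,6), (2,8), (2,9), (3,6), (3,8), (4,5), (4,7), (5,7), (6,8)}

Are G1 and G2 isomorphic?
Yes, isomorphic

The graphs are isomorphic.
One valid mapping φ: V(G1) → V(G2): 0→2, 1→8, 2→9, 3→5, 4→7, 5→6, 6→3, 7→0, 8→1, 9→4

Verify φ preserves adjacency — for each edge of G1, its image is an edge of G2:
  (0,1) → (φ(0),φ(1)) = (2,8) ∈ E(G2) ✓
  (0,2) → (φ(0),φ(2)) = (2,9) ∈ E(G2) ✓
  (0,5) → (φ(0),φ(5)) = (2,6) ∈ E(G2) ✓
  (0,6) → (φ(0),φ(6)) = (2,3) ∈ E(G2) ✓
  (0,7) → (φ(0),φ(7)) = (0,2) ∈ E(G2) ✓
  (0,9) → (φ(0),φ(9)) = (2,4) ∈ E(G2) ✓
  (1,5) → (φ(1),φ(5)) = (6,8) ∈ E(G2) ✓
  (1,6) → (φ(1),φ(6)) = (3,8) ∈ E(G2) ✓
  (3,4) → (φ(3),φ(4)) = (5,7) ∈ E(G2) ✓
  (3,8) → (φ(3),φ(8)) = (1,5) ∈ E(G2) ✓
  (3,9) → (φ(3),φ(9)) = (4,5) ∈ E(G2) ✓
  (4,7) → (φ(4),φ(7)) = (0,7) ∈ E(G2) ✓
  (4,8) → (φ(4),φ(8)) = (1,7) ∈ E(G2) ✓
  (4,9) → (φ(4),φ(9)) = (4,7) ∈ E(G2) ✓
  (5,6) → (φ(5),φ(6)) = (3,6) ∈ E(G2) ✓
  (6,8) → (φ(6),φ(8)) = (1,3) ∈ E(G2) ✓
  (7,8) → (φ(7),φ(8)) = (0,1) ∈ E(G2) ✓
  (8,9) → (φ(8),φ(9)) = (1,4) ∈ E(G2) ✓
All 18 edges of G1 map to edges of G2, and |E(G1)| = |E(G2)| = 18, so φ is a bijection on edges as well as vertices. Hence G1 ≅ G2.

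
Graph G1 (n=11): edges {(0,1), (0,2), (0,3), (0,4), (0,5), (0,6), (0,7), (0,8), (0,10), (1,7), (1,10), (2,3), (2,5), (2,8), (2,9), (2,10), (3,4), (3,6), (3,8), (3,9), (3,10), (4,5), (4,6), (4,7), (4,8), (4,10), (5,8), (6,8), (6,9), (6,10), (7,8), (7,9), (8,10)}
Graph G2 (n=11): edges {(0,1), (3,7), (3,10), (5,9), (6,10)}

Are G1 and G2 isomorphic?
No, not isomorphic

The graphs are NOT isomorphic.

Connected components of G1: 1 component(s) with vertex sets [[0, 1, 2, 3, 4, 5, 6, 7, 8, 9, 10]], sizes [11].
Connected components of G2: 6 component(s) with vertex sets [[2], [4], [8], [0, 1], [5, 9], [3, 6, 7, 10]], sizes [1, 1, 1, 2, 2, 4].
The number of connected components (and the multiset of component sizes) is an isomorphism invariant — an isomorphism maps each component of G1 bijectively onto a component of G2. Since G1 has 1 component(s) and G2 has 6, they cannot be isomorphic.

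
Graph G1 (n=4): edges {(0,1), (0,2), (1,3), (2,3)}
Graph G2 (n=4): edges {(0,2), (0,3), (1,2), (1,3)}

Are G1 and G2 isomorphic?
Yes, isomorphic

The graphs are isomorphic.
One valid mapping φ: V(G1) → V(G2): 0→0, 1→3, 2→2, 3→1

Verify φ preserves adjacency — for each edge of G1, its image is an edge of G2:
  (0,1) → (φ(0),φ(1)) = (0,3) ∈ E(G2) ✓
  (0,2) → (φ(0),φ(2)) = (0,2) ∈ E(G2) ✓
  (1,3) → (φ(1),φ(3)) = (1,3) ∈ E(G2) ✓
  (2,3) → (φ(2),φ(3)) = (1,2) ∈ E(G2) ✓
All 4 edges of G1 map to edges of G2, and |E(G1)| = |E(G2)| = 4, so φ is a bijection on edges as well as vertices. Hence G1 ≅ G2.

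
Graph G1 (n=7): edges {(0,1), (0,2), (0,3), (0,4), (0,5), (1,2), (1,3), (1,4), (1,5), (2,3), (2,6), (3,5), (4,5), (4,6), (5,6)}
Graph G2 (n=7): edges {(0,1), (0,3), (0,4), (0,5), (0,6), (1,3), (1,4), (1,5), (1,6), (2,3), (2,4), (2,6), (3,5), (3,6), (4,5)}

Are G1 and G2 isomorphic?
Yes, isomorphic

The graphs are isomorphic.
One valid mapping φ: V(G1) → V(G2): 0→0, 1→1, 2→4, 3→5, 4→6, 5→3, 6→2

Verify φ preserves adjacency — for each edge of G1, its image is an edge of G2:
  (0,1) → (φ(0),φ(1)) = (0,1) ∈ E(G2) ✓
  (0,2) → (φ(0),φ(2)) = (0,4) ∈ E(G2) ✓
  (0,3) → (φ(0),φ(3)) = (0,5) ∈ E(G2) ✓
  (0,4) → (φ(0),φ(4)) = (0,6) ∈ E(G2) ✓
  (0,5) → (φ(0),φ(5)) = (0,3) ∈ E(G2) ✓
  (1,2) → (φ(1),φ(2)) = (1,4) ∈ E(G2) ✓
  (1,3) → (φ(1),φ(3)) = (1,5) ∈ E(G2) ✓
  (1,4) → (φ(1),φ(4)) = (1,6) ∈ E(G2) ✓
  (1,5) → (φ(1),φ(5)) = (1,3) ∈ E(G2) ✓
  (2,3) → (φ(2),φ(3)) = (4,5) ∈ E(G2) ✓
  (2,6) → (φ(2),φ(6)) = (2,4) ∈ E(G2) ✓
  (3,5) → (φ(3),φ(5)) = (3,5) ∈ E(G2) ✓
  (4,5) → (φ(4),φ(5)) = (3,6) ∈ E(G2) ✓
  (4,6) → (φ(4),φ(6)) = (2,6) ∈ E(G2) ✓
  (5,6) → (φ(5),φ(6)) = (2,3) ∈ E(G2) ✓
All 15 edges of G1 map to edges of G2, and |E(G1)| = |E(G2)| = 15, so φ is a bijection on edges as well as vertices. Hence G1 ≅ G2.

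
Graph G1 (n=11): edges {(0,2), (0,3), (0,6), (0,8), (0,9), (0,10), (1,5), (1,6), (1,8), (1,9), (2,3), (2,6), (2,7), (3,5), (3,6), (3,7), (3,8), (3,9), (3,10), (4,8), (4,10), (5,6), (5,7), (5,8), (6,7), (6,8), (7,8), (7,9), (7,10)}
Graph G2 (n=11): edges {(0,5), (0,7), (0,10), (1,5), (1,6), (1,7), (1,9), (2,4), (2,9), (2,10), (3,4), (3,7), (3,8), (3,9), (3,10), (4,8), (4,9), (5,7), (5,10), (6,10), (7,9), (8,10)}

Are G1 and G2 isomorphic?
No, not isomorphic

The graphs are NOT isomorphic.

Counting triangles (3-cliques): G1 has 25, G2 has 9.
Triangle count is an isomorphism invariant, so differing triangle counts rule out isomorphism.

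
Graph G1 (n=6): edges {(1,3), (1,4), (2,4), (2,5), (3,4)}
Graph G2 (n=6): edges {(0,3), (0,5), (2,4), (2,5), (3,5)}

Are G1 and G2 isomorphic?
Yes, isomorphic

The graphs are isomorphic.
One valid mapping φ: V(G1) → V(G2): 0→1, 1→3, 2→2, 3→0, 4→5, 5→4

Verify φ preserves adjacency — for each edge of G1, its image is an edge of G2:
  (1,3) → (φ(1),φ(3)) = (0,3) ∈ E(G2) ✓
  (1,4) → (φ(1),φ(4)) = (3,5) ∈ E(G2) ✓
  (2,4) → (φ(2),φ(4)) = (2,5) ∈ E(G2) ✓
  (2,5) → (φ(2),φ(5)) = (2,4) ∈ E(G2) ✓
  (3,4) → (φ(3),φ(4)) = (0,5) ∈ E(G2) ✓
All 5 edges of G1 map to edges of G2, and |E(G1)| = |E(G2)| = 5, so φ is a bijection on edges as well as vertices. Hence G1 ≅ G2.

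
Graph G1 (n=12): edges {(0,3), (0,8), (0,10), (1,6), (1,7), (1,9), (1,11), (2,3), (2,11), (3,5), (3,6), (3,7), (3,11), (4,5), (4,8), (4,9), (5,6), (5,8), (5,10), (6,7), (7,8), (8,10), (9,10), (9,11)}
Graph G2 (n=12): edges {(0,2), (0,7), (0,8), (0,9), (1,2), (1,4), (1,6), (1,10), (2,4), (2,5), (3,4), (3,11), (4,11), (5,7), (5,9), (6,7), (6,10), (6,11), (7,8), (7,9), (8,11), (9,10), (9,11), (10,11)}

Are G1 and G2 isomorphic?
Yes, isomorphic

The graphs are isomorphic.
One valid mapping φ: V(G1) → V(G2): 0→8, 1→1, 2→3, 3→11, 4→5, 5→9, 6→10, 7→6, 8→7, 9→2, 10→0, 11→4

Verify φ preserves adjacency — for each edge of G1, its image is an edge of G2:
  (0,3) → (φ(0),φ(3)) = (8,11) ∈ E(G2) ✓
  (0,8) → (φ(0),φ(8)) = (7,8) ∈ E(G2) ✓
  (0,10) → (φ(0),φ(10)) = (0,8) ∈ E(G2) ✓
  (1,6) → (φ(1),φ(6)) = (1,10) ∈ E(G2) ✓
  (1,7) → (φ(1),φ(7)) = (1,6) ∈ E(G2) ✓
  (1,9) → (φ(1),φ(9)) = (1,2) ∈ E(G2) ✓
  (1,11) → (φ(1),φ(11)) = (1,4) ∈ E(G2) ✓
  (2,3) → (φ(2),φ(3)) = (3,11) ∈ E(G2) ✓
  (2,11) → (φ(2),φ(11)) = (3,4) ∈ E(G2) ✓
  (3,5) → (φ(3),φ(5)) = (9,11) ∈ E(G2) ✓
  (3,6) → (φ(3),φ(6)) = (10,11) ∈ E(G2) ✓
  (3,7) → (φ(3),φ(7)) = (6,11) ∈ E(G2) ✓
  (3,11) → (φ(3),φ(11)) = (4,11) ∈ E(G2) ✓
  (4,5) → (φ(4),φ(5)) = (5,9) ∈ E(G2) ✓
  (4,8) → (φ(4),φ(8)) = (5,7) ∈ E(G2) ✓
  (4,9) → (φ(4),φ(9)) = (2,5) ∈ E(G2) ✓
  (5,6) → (φ(5),φ(6)) = (9,10) ∈ E(G2) ✓
  (5,8) → (φ(5),φ(8)) = (7,9) ∈ E(G2) ✓
  (5,10) → (φ(5),φ(10)) = (0,9) ∈ E(G2) ✓
  (6,7) → (φ(6),φ(7)) = (6,10) ∈ E(G2) ✓
  (7,8) → (φ(7),φ(8)) = (6,7) ∈ E(G2) ✓
  (8,10) → (φ(8),φ(10)) = (0,7) ∈ E(G2) ✓
  (9,10) → (φ(9),φ(10)) = (0,2) ∈ E(G2) ✓
  (9,11) → (φ(9),φ(11)) = (2,4) ∈ E(G2) ✓
All 24 edges of G1 map to edges of G2, and |E(G1)| = |E(G2)| = 24, so φ is a bijection on edges as well as vertices. Hence G1 ≅ G2.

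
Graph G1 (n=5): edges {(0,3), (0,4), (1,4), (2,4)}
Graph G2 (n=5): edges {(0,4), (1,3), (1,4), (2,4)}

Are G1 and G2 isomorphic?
Yes, isomorphic

The graphs are isomorphic.
One valid mapping φ: V(G1) → V(G2): 0→1, 1→2, 2→0, 3→3, 4→4

Verify φ preserves adjacency — for each edge of G1, its image is an edge of G2:
  (0,3) → (φ(0),φ(3)) = (1,3) ∈ E(G2) ✓
  (0,4) → (φ(0),φ(4)) = (1,4) ∈ E(G2) ✓
  (1,4) → (φ(1),φ(4)) = (2,4) ∈ E(G2) ✓
  (2,4) → (φ(2),φ(4)) = (0,4) ∈ E(G2) ✓
All 4 edges of G1 map to edges of G2, and |E(G1)| = |E(G2)| = 4, so φ is a bijection on edges as well as vertices. Hence G1 ≅ G2.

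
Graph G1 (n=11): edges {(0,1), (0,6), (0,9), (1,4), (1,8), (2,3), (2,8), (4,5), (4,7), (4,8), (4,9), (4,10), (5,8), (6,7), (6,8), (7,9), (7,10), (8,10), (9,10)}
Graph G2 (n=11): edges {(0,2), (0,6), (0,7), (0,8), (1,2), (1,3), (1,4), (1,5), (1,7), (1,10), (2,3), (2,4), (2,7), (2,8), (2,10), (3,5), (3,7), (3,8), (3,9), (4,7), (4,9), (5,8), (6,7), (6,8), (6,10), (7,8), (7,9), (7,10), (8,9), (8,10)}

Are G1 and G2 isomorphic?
No, not isomorphic

The graphs are NOT isomorphic.

Degrees in G1: deg(0)=3, deg(1)=3, deg(2)=2, deg(3)=1, deg(4)=6, deg(5)=2, deg(6)=3, deg(7)=4, deg(8)=6, deg(9)=4, deg(10)=4.
Sorted degree sequence of G1: [6, 6, 4, 4, 4, 3, 3, 3, 2, 2, 1].
Degrees in G2: deg(0)=4, deg(1)=6, deg(2)=7, deg(3)=6, deg(4)=4, deg(5)=3, deg(6)=4, deg(7)=9, deg(8)=8, deg(9)=4, deg(10)=5.
Sorted degree sequence of G2: [9, 8, 7, 6, 6, 5, 4, 4, 4, 4, 3].
The (sorted) degree sequence is an isomorphism invariant, so since G1 and G2 have different degree sequences they cannot be isomorphic.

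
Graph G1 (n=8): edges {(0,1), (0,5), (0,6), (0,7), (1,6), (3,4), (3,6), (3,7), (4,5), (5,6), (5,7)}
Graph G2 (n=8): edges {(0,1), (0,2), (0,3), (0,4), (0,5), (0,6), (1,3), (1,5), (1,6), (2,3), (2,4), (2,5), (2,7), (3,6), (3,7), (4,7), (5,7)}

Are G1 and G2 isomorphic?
No, not isomorphic

The graphs are NOT isomorphic.

Counting triangles (3-cliques): G1 has 3, G2 has 11.
Triangle count is an isomorphism invariant, so differing triangle counts rule out isomorphism.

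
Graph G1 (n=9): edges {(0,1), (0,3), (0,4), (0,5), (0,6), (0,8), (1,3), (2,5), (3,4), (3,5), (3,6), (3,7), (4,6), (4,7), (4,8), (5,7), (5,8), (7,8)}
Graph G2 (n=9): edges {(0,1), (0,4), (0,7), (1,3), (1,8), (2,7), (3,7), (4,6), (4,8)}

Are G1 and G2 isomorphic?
No, not isomorphic

The graphs are NOT isomorphic.

Degrees in G1: deg(0)=6, deg(1)=2, deg(2)=1, deg(3)=6, deg(4)=5, deg(5)=5, deg(6)=3, deg(7)=4, deg(8)=4.
Sorted degree sequence of G1: [6, 6, 5, 5, 4, 4, 3, 2, 1].
Degrees in G2: deg(0)=3, deg(1)=3, deg(2)=1, deg(3)=2, deg(4)=3, deg(5)=0, deg(6)=1, deg(7)=3, deg(8)=2.
Sorted degree sequence of G2: [3, 3, 3, 3, 2, 2, 1, 1, 0].
The (sorted) degree sequence is an isomorphism invariant, so since G1 and G2 have different degree sequences they cannot be isomorphic.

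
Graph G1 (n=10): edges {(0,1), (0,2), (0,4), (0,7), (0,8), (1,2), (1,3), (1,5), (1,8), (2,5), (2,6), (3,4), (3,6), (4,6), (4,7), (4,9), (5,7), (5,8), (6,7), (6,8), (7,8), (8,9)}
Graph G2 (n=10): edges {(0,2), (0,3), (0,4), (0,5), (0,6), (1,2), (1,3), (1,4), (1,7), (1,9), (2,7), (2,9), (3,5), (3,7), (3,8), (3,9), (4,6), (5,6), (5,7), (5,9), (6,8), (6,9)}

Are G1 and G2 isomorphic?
Yes, isomorphic

The graphs are isomorphic.
One valid mapping φ: V(G1) → V(G2): 0→9, 1→1, 2→2, 3→4, 4→6, 5→7, 6→0, 7→5, 8→3, 9→8

Verify φ preserves adjacency — for each edge of G1, its image is an edge of G2:
  (0,1) → (φ(0),φ(1)) = (1,9) ∈ E(G2) ✓
  (0,2) → (φ(0),φ(2)) = (2,9) ∈ E(G2) ✓
  (0,4) → (φ(0),φ(4)) = (6,9) ∈ E(G2) ✓
  (0,7) → (φ(0),φ(7)) = (5,9) ∈ E(G2) ✓
  (0,8) → (φ(0),φ(8)) = (3,9) ∈ E(G2) ✓
  (1,2) → (φ(1),φ(2)) = (1,2) ∈ E(G2) ✓
  (1,3) → (φ(1),φ(3)) = (1,4) ∈ E(G2) ✓
  (1,5) → (φ(1),φ(5)) = (1,7) ∈ E(G2) ✓
  (1,8) → (φ(1),φ(8)) = (1,3) ∈ E(G2) ✓
  (2,5) → (φ(2),φ(5)) = (2,7) ∈ E(G2) ✓
  (2,6) → (φ(2),φ(6)) = (0,2) ∈ E(G2) ✓
  (3,4) → (φ(3),φ(4)) = (4,6) ∈ E(G2) ✓
  (3,6) → (φ(3),φ(6)) = (0,4) ∈ E(G2) ✓
  (4,6) → (φ(4),φ(6)) = (0,6) ∈ E(G2) ✓
  (4,7) → (φ(4),φ(7)) = (5,6) ∈ E(G2) ✓
  (4,9) → (φ(4),φ(9)) = (6,8) ∈ E(G2) ✓
  (5,7) → (φ(5),φ(7)) = (5,7) ∈ E(G2) ✓
  (5,8) → (φ(5),φ(8)) = (3,7) ∈ E(G2) ✓
  (6,7) → (φ(6),φ(7)) = (0,5) ∈ E(G2) ✓
  (6,8) → (φ(6),φ(8)) = (0,3) ∈ E(G2) ✓
  (7,8) → (φ(7),φ(8)) = (3,5) ∈ E(G2) ✓
  (8,9) → (φ(8),φ(9)) = (3,8) ∈ E(G2) ✓
All 22 edges of G1 map to edges of G2, and |E(G1)| = |E(G2)| = 22, so φ is a bijection on edges as well as vertices. Hence G1 ≅ G2.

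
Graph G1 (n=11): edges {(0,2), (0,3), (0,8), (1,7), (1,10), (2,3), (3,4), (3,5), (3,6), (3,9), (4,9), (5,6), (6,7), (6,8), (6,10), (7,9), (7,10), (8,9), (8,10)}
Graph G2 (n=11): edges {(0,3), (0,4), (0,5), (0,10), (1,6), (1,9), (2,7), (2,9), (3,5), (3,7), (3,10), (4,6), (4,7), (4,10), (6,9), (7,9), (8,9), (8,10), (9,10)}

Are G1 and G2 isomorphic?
Yes, isomorphic

The graphs are isomorphic.
One valid mapping φ: V(G1) → V(G2): 0→6, 1→5, 2→1, 3→9, 4→2, 5→8, 6→10, 7→3, 8→4, 9→7, 10→0

Verify φ preserves adjacency — for each edge of G1, its image is an edge of G2:
  (0,2) → (φ(0),φ(2)) = (1,6) ∈ E(G2) ✓
  (0,3) → (φ(0),φ(3)) = (6,9) ∈ E(G2) ✓
  (0,8) → (φ(0),φ(8)) = (4,6) ∈ E(G2) ✓
  (1,7) → (φ(1),φ(7)) = (3,5) ∈ E(G2) ✓
  (1,10) → (φ(1),φ(10)) = (0,5) ∈ E(G2) ✓
  (2,3) → (φ(2),φ(3)) = (1,9) ∈ E(G2) ✓
  (3,4) → (φ(3),φ(4)) = (2,9) ∈ E(G2) ✓
  (3,5) → (φ(3),φ(5)) = (8,9) ∈ E(G2) ✓
  (3,6) → (φ(3),φ(6)) = (9,10) ∈ E(G2) ✓
  (3,9) → (φ(3),φ(9)) = (7,9) ∈ E(G2) ✓
  (4,9) → (φ(4),φ(9)) = (2,7) ∈ E(G2) ✓
  (5,6) → (φ(5),φ(6)) = (8,10) ∈ E(G2) ✓
  (6,7) → (φ(6),φ(7)) = (3,10) ∈ E(G2) ✓
  (6,8) → (φ(6),φ(8)) = (4,10) ∈ E(G2) ✓
  (6,10) → (φ(6),φ(10)) = (0,10) ∈ E(G2) ✓
  (7,9) → (φ(7),φ(9)) = (3,7) ∈ E(G2) ✓
  (7,10) → (φ(7),φ(10)) = (0,3) ∈ E(G2) ✓
  (8,9) → (φ(8),φ(9)) = (4,7) ∈ E(G2) ✓
  (8,10) → (φ(8),φ(10)) = (0,4) ∈ E(G2) ✓
All 19 edges of G1 map to edges of G2, and |E(G1)| = |E(G2)| = 19, so φ is a bijection on edges as well as vertices. Hence G1 ≅ G2.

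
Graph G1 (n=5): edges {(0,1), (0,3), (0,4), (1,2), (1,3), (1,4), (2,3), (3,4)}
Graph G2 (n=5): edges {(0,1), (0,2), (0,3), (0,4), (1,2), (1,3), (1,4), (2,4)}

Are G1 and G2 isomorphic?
Yes, isomorphic

The graphs are isomorphic.
One valid mapping φ: V(G1) → V(G2): 0→4, 1→1, 2→3, 3→0, 4→2

Verify φ preserves adjacency — for each edge of G1, its image is an edge of G2:
  (0,1) → (φ(0),φ(1)) = (1,4) ∈ E(G2) ✓
  (0,3) → (φ(0),φ(3)) = (0,4) ∈ E(G2) ✓
  (0,4) → (φ(0),φ(4)) = (2,4) ∈ E(G2) ✓
  (1,2) → (φ(1),φ(2)) = (1,3) ∈ E(G2) ✓
  (1,3) → (φ(1),φ(3)) = (0,1) ∈ E(G2) ✓
  (1,4) → (φ(1),φ(4)) = (1,2) ∈ E(G2) ✓
  (2,3) → (φ(2),φ(3)) = (0,3) ∈ E(G2) ✓
  (3,4) → (φ(3),φ(4)) = (0,2) ∈ E(G2) ✓
All 8 edges of G1 map to edges of G2, and |E(G1)| = |E(G2)| = 8, so φ is a bijection on edges as well as vertices. Hence G1 ≅ G2.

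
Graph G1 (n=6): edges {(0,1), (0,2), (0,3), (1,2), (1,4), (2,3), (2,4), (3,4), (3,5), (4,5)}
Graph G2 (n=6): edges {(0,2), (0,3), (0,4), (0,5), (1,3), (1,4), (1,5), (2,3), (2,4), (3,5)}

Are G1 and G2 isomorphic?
No, not isomorphic

The graphs are NOT isomorphic.

Counting triangles (3-cliques): G1 has 5, G2 has 4.
Triangle count is an isomorphism invariant, so differing triangle counts rule out isomorphism.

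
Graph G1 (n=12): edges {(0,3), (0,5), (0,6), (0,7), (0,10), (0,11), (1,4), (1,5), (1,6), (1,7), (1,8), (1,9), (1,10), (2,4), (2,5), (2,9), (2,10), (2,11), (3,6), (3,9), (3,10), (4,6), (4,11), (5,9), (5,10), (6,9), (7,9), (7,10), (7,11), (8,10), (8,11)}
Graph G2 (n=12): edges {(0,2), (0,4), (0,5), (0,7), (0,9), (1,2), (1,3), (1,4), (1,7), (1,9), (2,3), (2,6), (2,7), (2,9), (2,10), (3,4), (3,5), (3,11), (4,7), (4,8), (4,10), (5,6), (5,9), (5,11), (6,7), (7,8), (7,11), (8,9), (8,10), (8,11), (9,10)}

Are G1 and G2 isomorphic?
Yes, isomorphic

The graphs are isomorphic.
One valid mapping φ: V(G1) → V(G2): 0→9, 1→7, 2→3, 3→10, 4→11, 5→1, 6→8, 7→0, 8→6, 9→4, 10→2, 11→5

Verify φ preserves adjacency — for each edge of G1, its image is an edge of G2:
  (0,3) → (φ(0),φ(3)) = (9,10) ∈ E(G2) ✓
  (0,5) → (φ(0),φ(5)) = (1,9) ∈ E(G2) ✓
  (0,6) → (φ(0),φ(6)) = (8,9) ∈ E(G2) ✓
  (0,7) → (φ(0),φ(7)) = (0,9) ∈ E(G2) ✓
  (0,10) → (φ(0),φ(10)) = (2,9) ∈ E(G2) ✓
  (0,11) → (φ(0),φ(11)) = (5,9) ∈ E(G2) ✓
  (1,4) → (φ(1),φ(4)) = (7,11) ∈ E(G2) ✓
  (1,5) → (φ(1),φ(5)) = (1,7) ∈ E(G2) ✓
  (1,6) → (φ(1),φ(6)) = (7,8) ∈ E(G2) ✓
  (1,7) → (φ(1),φ(7)) = (0,7) ∈ E(G2) ✓
  (1,8) → (φ(1),φ(8)) = (6,7) ∈ E(G2) ✓
  (1,9) → (φ(1),φ(9)) = (4,7) ∈ E(G2) ✓
  (1,10) → (φ(1),φ(10)) = (2,7) ∈ E(G2) ✓
  (2,4) → (φ(2),φ(4)) = (3,11) ∈ E(G2) ✓
  (2,5) → (φ(2),φ(5)) = (1,3) ∈ E(G2) ✓
  (2,9) → (φ(2),φ(9)) = (3,4) ∈ E(G2) ✓
  (2,10) → (φ(2),φ(10)) = (2,3) ∈ E(G2) ✓
  (2,11) → (φ(2),φ(11)) = (3,5) ∈ E(G2) ✓
  (3,6) → (φ(3),φ(6)) = (8,10) ∈ E(G2) ✓
  (3,9) → (φ(3),φ(9)) = (4,10) ∈ E(G2) ✓
  (3,10) → (φ(3),φ(10)) = (2,10) ∈ E(G2) ✓
  (4,6) → (φ(4),φ(6)) = (8,11) ∈ E(G2) ✓
  (4,11) → (φ(4),φ(11)) = (5,11) ∈ E(G2) ✓
  (5,9) → (φ(5),φ(9)) = (1,4) ∈ E(G2) ✓
  (5,10) → (φ(5),φ(10)) = (1,2) ∈ E(G2) ✓
  (6,9) → (φ(6),φ(9)) = (4,8) ∈ E(G2) ✓
  (7,9) → (φ(7),φ(9)) = (0,4) ∈ E(G2) ✓
  (7,10) → (φ(7),φ(10)) = (0,2) ∈ E(G2) ✓
  (7,11) → (φ(7),φ(11)) = (0,5) ∈ E(G2) ✓
  (8,10) → (φ(8),φ(10)) = (2,6) ∈ E(G2) ✓
  (8,11) → (φ(8),φ(11)) = (5,6) ∈ E(G2) ✓
All 31 edges of G1 map to edges of G2, and |E(G1)| = |E(G2)| = 31, so φ is a bijection on edges as well as vertices. Hence G1 ≅ G2.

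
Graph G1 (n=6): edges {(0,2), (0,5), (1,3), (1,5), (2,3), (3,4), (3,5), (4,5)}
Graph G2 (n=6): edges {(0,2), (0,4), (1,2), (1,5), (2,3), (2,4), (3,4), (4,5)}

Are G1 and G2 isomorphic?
Yes, isomorphic

The graphs are isomorphic.
One valid mapping φ: V(G1) → V(G2): 0→5, 1→3, 2→1, 3→2, 4→0, 5→4

Verify φ preserves adjacency — for each edge of G1, its image is an edge of G2:
  (0,2) → (φ(0),φ(2)) = (1,5) ∈ E(G2) ✓
  (0,5) → (φ(0),φ(5)) = (4,5) ∈ E(G2) ✓
  (1,3) → (φ(1),φ(3)) = (2,3) ∈ E(G2) ✓
  (1,5) → (φ(1),φ(5)) = (3,4) ∈ E(G2) ✓
  (2,3) → (φ(2),φ(3)) = (1,2) ∈ E(G2) ✓
  (3,4) → (φ(3),φ(4)) = (0,2) ∈ E(G2) ✓
  (3,5) → (φ(3),φ(5)) = (2,4) ∈ E(G2) ✓
  (4,5) → (φ(4),φ(5)) = (0,4) ∈ E(G2) ✓
All 8 edges of G1 map to edges of G2, and |E(G1)| = |E(G2)| = 8, so φ is a bijection on edges as well as vertices. Hence G1 ≅ G2.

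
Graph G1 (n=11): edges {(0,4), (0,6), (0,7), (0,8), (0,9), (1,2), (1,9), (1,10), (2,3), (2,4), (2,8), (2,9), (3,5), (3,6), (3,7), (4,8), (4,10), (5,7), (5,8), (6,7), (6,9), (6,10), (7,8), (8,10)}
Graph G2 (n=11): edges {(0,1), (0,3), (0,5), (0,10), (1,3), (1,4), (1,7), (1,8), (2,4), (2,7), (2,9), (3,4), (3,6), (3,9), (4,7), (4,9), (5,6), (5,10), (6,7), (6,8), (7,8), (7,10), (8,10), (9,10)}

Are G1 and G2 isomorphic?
Yes, isomorphic

The graphs are isomorphic.
One valid mapping φ: V(G1) → V(G2): 0→1, 1→5, 2→10, 3→9, 4→8, 5→2, 6→3, 7→4, 8→7, 9→0, 10→6

Verify φ preserves adjacency — for each edge of G1, its image is an edge of G2:
  (0,4) → (φ(0),φ(4)) = (1,8) ∈ E(G2) ✓
  (0,6) → (φ(0),φ(6)) = (1,3) ∈ E(G2) ✓
  (0,7) → (φ(0),φ(7)) = (1,4) ∈ E(G2) ✓
  (0,8) → (φ(0),φ(8)) = (1,7) ∈ E(G2) ✓
  (0,9) → (φ(0),φ(9)) = (0,1) ∈ E(G2) ✓
  (1,2) → (φ(1),φ(2)) = (5,10) ∈ E(G2) ✓
  (1,9) → (φ(1),φ(9)) = (0,5) ∈ E(G2) ✓
  (1,10) → (φ(1),φ(10)) = (5,6) ∈ E(G2) ✓
  (2,3) → (φ(2),φ(3)) = (9,10) ∈ E(G2) ✓
  (2,4) → (φ(2),φ(4)) = (8,10) ∈ E(G2) ✓
  (2,8) → (φ(2),φ(8)) = (7,10) ∈ E(G2) ✓
  (2,9) → (φ(2),φ(9)) = (0,10) ∈ E(G2) ✓
  (3,5) → (φ(3),φ(5)) = (2,9) ∈ E(G2) ✓
  (3,6) → (φ(3),φ(6)) = (3,9) ∈ E(G2) ✓
  (3,7) → (φ(3),φ(7)) = (4,9) ∈ E(G2) ✓
  (4,8) → (φ(4),φ(8)) = (7,8) ∈ E(G2) ✓
  (4,10) → (φ(4),φ(10)) = (6,8) ∈ E(G2) ✓
  (5,7) → (φ(5),φ(7)) = (2,4) ∈ E(G2) ✓
  (5,8) → (φ(5),φ(8)) = (2,7) ∈ E(G2) ✓
  (6,7) → (φ(6),φ(7)) = (3,4) ∈ E(G2) ✓
  (6,9) → (φ(6),φ(9)) = (0,3) ∈ E(G2) ✓
  (6,10) → (φ(6),φ(10)) = (3,6) ∈ E(G2) ✓
  (7,8) → (φ(7),φ(8)) = (4,7) ∈ E(G2) ✓
  (8,10) → (φ(8),φ(10)) = (6,7) ∈ E(G2) ✓
All 24 edges of G1 map to edges of G2, and |E(G1)| = |E(G2)| = 24, so φ is a bijection on edges as well as vertices. Hence G1 ≅ G2.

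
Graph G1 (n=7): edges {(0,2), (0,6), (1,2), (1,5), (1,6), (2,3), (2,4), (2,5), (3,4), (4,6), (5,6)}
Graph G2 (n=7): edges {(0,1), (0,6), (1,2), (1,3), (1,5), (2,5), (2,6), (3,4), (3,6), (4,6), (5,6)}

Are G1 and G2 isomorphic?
Yes, isomorphic

The graphs are isomorphic.
One valid mapping φ: V(G1) → V(G2): 0→0, 1→5, 2→6, 3→4, 4→3, 5→2, 6→1

Verify φ preserves adjacency — for each edge of G1, its image is an edge of G2:
  (0,2) → (φ(0),φ(2)) = (0,6) ∈ E(G2) ✓
  (0,6) → (φ(0),φ(6)) = (0,1) ∈ E(G2) ✓
  (1,2) → (φ(1),φ(2)) = (5,6) ∈ E(G2) ✓
  (1,5) → (φ(1),φ(5)) = (2,5) ∈ E(G2) ✓
  (1,6) → (φ(1),φ(6)) = (1,5) ∈ E(G2) ✓
  (2,3) → (φ(2),φ(3)) = (4,6) ∈ E(G2) ✓
  (2,4) → (φ(2),φ(4)) = (3,6) ∈ E(G2) ✓
  (2,5) → (φ(2),φ(5)) = (2,6) ∈ E(G2) ✓
  (3,4) → (φ(3),φ(4)) = (3,4) ∈ E(G2) ✓
  (4,6) → (φ(4),φ(6)) = (1,3) ∈ E(G2) ✓
  (5,6) → (φ(5),φ(6)) = (1,2) ∈ E(G2) ✓
All 11 edges of G1 map to edges of G2, and |E(G1)| = |E(G2)| = 11, so φ is a bijection on edges as well as vertices. Hence G1 ≅ G2.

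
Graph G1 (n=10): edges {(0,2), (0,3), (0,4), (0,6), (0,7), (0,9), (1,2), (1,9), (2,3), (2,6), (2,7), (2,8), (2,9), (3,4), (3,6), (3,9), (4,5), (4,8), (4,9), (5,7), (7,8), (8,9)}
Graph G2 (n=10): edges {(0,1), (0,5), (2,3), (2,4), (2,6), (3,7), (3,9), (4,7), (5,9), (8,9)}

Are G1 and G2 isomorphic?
No, not isomorphic

The graphs are NOT isomorphic.

Degrees in G1: deg(0)=6, deg(1)=2, deg(2)=7, deg(3)=5, deg(4)=5, deg(5)=2, deg(6)=3, deg(7)=4, deg(8)=4, deg(9)=6.
Sorted degree sequence of G1: [7, 6, 6, 5, 5, 4, 4, 3, 2, 2].
Degrees in G2: deg(0)=2, deg(1)=1, deg(2)=3, deg(3)=3, deg(4)=2, deg(5)=2, deg(6)=1, deg(7)=2, deg(8)=1, deg(9)=3.
Sorted degree sequence of G2: [3, 3, 3, 2, 2, 2, 2, 1, 1, 1].
The (sorted) degree sequence is an isomorphism invariant, so since G1 and G2 have different degree sequences they cannot be isomorphic.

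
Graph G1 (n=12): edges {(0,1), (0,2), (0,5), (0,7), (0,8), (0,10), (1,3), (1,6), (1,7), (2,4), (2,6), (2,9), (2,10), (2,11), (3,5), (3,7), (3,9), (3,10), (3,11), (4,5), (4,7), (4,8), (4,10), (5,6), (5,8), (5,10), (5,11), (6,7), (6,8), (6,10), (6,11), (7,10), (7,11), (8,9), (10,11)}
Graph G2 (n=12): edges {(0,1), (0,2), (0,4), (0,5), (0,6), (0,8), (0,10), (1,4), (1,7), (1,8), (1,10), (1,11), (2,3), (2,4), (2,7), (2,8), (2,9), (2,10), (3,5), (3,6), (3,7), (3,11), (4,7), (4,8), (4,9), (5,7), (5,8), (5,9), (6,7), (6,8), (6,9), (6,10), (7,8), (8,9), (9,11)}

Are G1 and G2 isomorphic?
Yes, isomorphic

The graphs are isomorphic.
One valid mapping φ: V(G1) → V(G2): 0→6, 1→10, 2→9, 3→1, 4→5, 5→7, 6→2, 7→0, 8→3, 9→11, 10→8, 11→4

Verify φ preserves adjacency — for each edge of G1, its image is an edge of G2:
  (0,1) → (φ(0),φ(1)) = (6,10) ∈ E(G2) ✓
  (0,2) → (φ(0),φ(2)) = (6,9) ∈ E(G2) ✓
  (0,5) → (φ(0),φ(5)) = (6,7) ∈ E(G2) ✓
  (0,7) → (φ(0),φ(7)) = (0,6) ∈ E(G2) ✓
  (0,8) → (φ(0),φ(8)) = (3,6) ∈ E(G2) ✓
  (0,10) → (φ(0),φ(10)) = (6,8) ∈ E(G2) ✓
  (1,3) → (φ(1),φ(3)) = (1,10) ∈ E(G2) ✓
  (1,6) → (φ(1),φ(6)) = (2,10) ∈ E(G2) ✓
  (1,7) → (φ(1),φ(7)) = (0,10) ∈ E(G2) ✓
  (2,4) → (φ(2),φ(4)) = (5,9) ∈ E(G2) ✓
  (2,6) → (φ(2),φ(6)) = (2,9) ∈ E(G2) ✓
  (2,9) → (φ(2),φ(9)) = (9,11) ∈ E(G2) ✓
  (2,10) → (φ(2),φ(10)) = (8,9) ∈ E(G2) ✓
  (2,11) → (φ(2),φ(11)) = (4,9) ∈ E(G2) ✓
  (3,5) → (φ(3),φ(5)) = (1,7) ∈ E(G2) ✓
  (3,7) → (φ(3),φ(7)) = (0,1) ∈ E(G2) ✓
  (3,9) → (φ(3),φ(9)) = (1,11) ∈ E(G2) ✓
  (3,10) → (φ(3),φ(10)) = (1,8) ∈ E(G2) ✓
  (3,11) → (φ(3),φ(11)) = (1,4) ∈ E(G2) ✓
  (4,5) → (φ(4),φ(5)) = (5,7) ∈ E(G2) ✓
  (4,7) → (φ(4),φ(7)) = (0,5) ∈ E(G2) ✓
  (4,8) → (φ(4),φ(8)) = (3,5) ∈ E(G2) ✓
  (4,10) → (φ(4),φ(10)) = (5,8) ∈ E(G2) ✓
  (5,6) → (φ(5),φ(6)) = (2,7) ∈ E(G2) ✓
  (5,8) → (φ(5),φ(8)) = (3,7) ∈ E(G2) ✓
  (5,10) → (φ(5),φ(10)) = (7,8) ∈ E(G2) ✓
  (5,11) → (φ(5),φ(11)) = (4,7) ∈ E(G2) ✓
  (6,7) → (φ(6),φ(7)) = (0,2) ∈ E(G2) ✓
  (6,8) → (φ(6),φ(8)) = (2,3) ∈ E(G2) ✓
  (6,10) → (φ(6),φ(10)) = (2,8) ∈ E(G2) ✓
  (6,11) → (φ(6),φ(11)) = (2,4) ∈ E(G2) ✓
  (7,10) → (φ(7),φ(10)) = (0,8) ∈ E(G2) ✓
  (7,11) → (φ(7),φ(11)) = (0,4) ∈ E(G2) ✓
  (8,9) → (φ(8),φ(9)) = (3,11) ∈ E(G2) ✓
  (10,11) → (φ(10),φ(11)) = (4,8) ∈ E(G2) ✓
All 35 edges of G1 map to edges of G2, and |E(G1)| = |E(G2)| = 35, so φ is a bijection on edges as well as vertices. Hence G1 ≅ G2.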